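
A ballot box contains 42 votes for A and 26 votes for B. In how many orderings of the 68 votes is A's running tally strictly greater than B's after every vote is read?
Strict-lead orderings = 1029844687002892992

Total orderings of the 68 votes with 42 for A: C(68, 42) = 4376839919762295216. By the Bertrand ballot formula (Cycle Lemma / reflection principle), the number of orderings in which A is strictly ahead of B throughout is (p − q)/(p + q) · C(p + q, p) = (42 − 26)/(42 + 26) · 4376839919762295216 = 1029844687002892992.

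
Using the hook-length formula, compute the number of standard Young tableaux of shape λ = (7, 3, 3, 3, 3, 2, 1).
# SYT of shape (7, 3, 3, 3, 3, 2, 1) = 835665600

Hook-length formula: f^λ = n! / Π hook(c), product over all cells c of the Young diagram. For λ = (7, 3, 3, 3, 3, 2, 1), n = 22 boxes. Hook lengths by row (left-to-right, top-to-bottom): [13, 11, 9, 4, 3, 2, 1]; [8, 6, 4]; [7, 5, 3]; [6, 4, 2]; [5, 3, 1]; [3, 1]; [1]. Product of hooks = 1345036492800. So f^λ = 22! / 1345036492800 = 1124000727777607680000 / 1345036492800 = 835665600.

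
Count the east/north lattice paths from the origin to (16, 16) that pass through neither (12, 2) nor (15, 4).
Number of paths = 600763372

Inclusion–exclusion. Total paths: C(32, 16) = 601080390. Through P₁: C(14, 12)·C(18, 4) = 278460. Through P₂: C(19, 15)·C(13, 1) = 50388. Since P₁ is strictly southwest of P₂, a monotone path through both must visit P₁ then P₂; paths through both = C(14, 12)·C(5, 3)·C(13, 1) = 11830. Avoid both = 601080390 − 278460 − 50388 + 11830 = 600763372.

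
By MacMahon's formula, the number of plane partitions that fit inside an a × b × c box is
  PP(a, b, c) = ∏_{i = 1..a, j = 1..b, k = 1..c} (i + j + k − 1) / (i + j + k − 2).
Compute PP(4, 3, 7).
PP(4, 3, 7) = 1557270

Evaluate the triple product over i = 1..4, j = 1..3, k = 1..7. The factors are (2/1) · (3/2) · (4/3) · (5/4) · (6/5) · (7/6) · (8/7) · (3/2) · … (84 factors total). The numerators and denominators telescope so the product is an integer; carrying out the multiplication exactly gives PP(4, 3, 7) = 1557270.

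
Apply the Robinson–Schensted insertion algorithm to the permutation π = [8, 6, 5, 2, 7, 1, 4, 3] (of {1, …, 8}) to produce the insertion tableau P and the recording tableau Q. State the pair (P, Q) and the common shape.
P = [1, 3] / [2, 4] / [5, 7] / [6] / [8];  Q = [1, 5] / [2, 7] / [3, 8] / [4] / [6];  common shape = (2, 2, 2, 1, 1)

Row-insert the values π_1, π_2, … into P one at a time, bumping the leftmost entry strictly greater than the inserted value down to the next row. The recording tableau Q records, in position (i, j), the step at which that cell was added to P.
  Insert 8 (step 1): P = [8];  Q = [1]
  Insert 6 (step 2): P = [6] / [8];  Q = [1] / [2]
  Insert 5 (step 3): P = [5] / [6] / [8];  Q = [1] / [2] / [3]
  Insert 2 (step 4): P = [2] / [5] / [6] / [8];  Q = [1] / [2] / [3] / [4]
  Insert 7 (step 5): P = [2, 7] / [5] / [6] / [8];  Q = [1, 5] / [2] / [3] / [4]
  Insert 1 (step 6): P = [1, 7] / [2] / [5] / [6] / [8];  Q = [1, 5] / [2] / [3] / [4] / [6]
  Insert 4 (step 7): P = [1, 4] / [2, 7] / [5] / [6] / [8];  Q = [1, 5] / [2, 7] / [3] / [4] / [6]
  Insert 3 (step 8): P = [1, 3] / [2, 4] / [5, 7] / [6] / [8];  Q = [1, 5] / [2, 7] / [3, 8] / [4] / [6]
Final shape: (2, 2, 2, 1, 1).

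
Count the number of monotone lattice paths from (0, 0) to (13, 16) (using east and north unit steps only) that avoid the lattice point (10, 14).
Number of paths = 48251355

Total paths from (0, 0) to (13, 16): C(29, 13) = 67863915. Paths through (10, 14): (paths (0, 0) → (10, 14)) × (paths (10, 14) → (13, 16)) = C(24, 10) · C(5, 3) = 1961256 · 10 = 19612560. Avoidance count = 67863915 − 19612560 = 48251355.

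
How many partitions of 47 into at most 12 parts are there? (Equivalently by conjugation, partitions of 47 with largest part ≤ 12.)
p(47, parts ≤ 12) = 64707

Use the recurrence p(n, m) = p(n, m−1) + p(n−m, m): either the largest part is < m (count p(n, m−1)) or the largest part is exactly m (remove one copy of m, count p(n−m, m)). With p(0, ·) = 1 this gives p(47, parts ≤ 12) = 64707. (By conjugating Young diagrams, this also counts partitions of 47 into at most 12 parts.)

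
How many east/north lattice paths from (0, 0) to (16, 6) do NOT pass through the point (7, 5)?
Number of paths = 66693

Total paths from (0, 0) to (16, 6): C(22, 16) = 74613. Paths through (7, 5): (paths (0, 0) → (7, 5)) × (paths (7, 5) → (16, 6)) = C(12, 7) · C(10, 9) = 792 · 10 = 7920. Avoidance count = 74613 − 7920 = 66693.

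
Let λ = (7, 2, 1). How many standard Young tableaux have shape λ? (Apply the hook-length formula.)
# SYT of shape (7, 2, 1) = 160

Hook-length formula: f^λ = n! / Π hook(c), product over all cells c of the Young diagram. For λ = (7, 2, 1), n = 10 boxes. Hook lengths by row (left-to-right, top-to-bottom): [9, 7, 5, 4, 3, 2, 1]; [3, 1]; [1]. Product of hooks = 22680. So f^λ = 10! / 22680 = 3628800 / 22680 = 160.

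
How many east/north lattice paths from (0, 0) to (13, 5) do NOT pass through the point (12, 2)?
Number of paths = 8204

Total paths from (0, 0) to (13, 5): C(18, 13) = 8568. Paths through (12, 2): (paths (0, 0) → (12, 2)) × (paths (12, 2) → (13, 5)) = C(14, 12) · C(4, 1) = 91 · 4 = 364. Avoidance count = 8568 − 364 = 8204.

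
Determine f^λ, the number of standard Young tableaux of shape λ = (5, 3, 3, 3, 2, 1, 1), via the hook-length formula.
# SYT of shape (5, 3, 3, 3, 2, 1, 1) = 6265350

Hook-length formula: f^λ = n! / Π hook(c), product over all cells c of the Young diagram. For λ = (5, 3, 3, 3, 2, 1, 1), n = 18 boxes. Hook lengths by row (left-to-right, top-to-bottom): [11, 8, 6, 2, 1]; [8, 5, 3]; [7, 4, 2]; [6, 3, 1]; [4, 1]; [2]; [1]. Product of hooks = 1021870080. So f^λ = 18! / 1021870080 = 6402373705728000 / 1021870080 = 6265350.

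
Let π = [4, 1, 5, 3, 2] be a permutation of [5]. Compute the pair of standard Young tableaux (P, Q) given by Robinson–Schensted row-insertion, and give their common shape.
P = [1, 2] / [3, 5] / [4];  Q = [1, 3] / [2, 4] / [5];  common shape = (2, 2, 1)

Row-insert the values π_1, π_2, … into P one at a time, bumping the leftmost entry strictly greater than the inserted value down to the next row. The recording tableau Q records, in position (i, j), the step at which that cell was added to P.
  Insert 4 (step 1): P = [4];  Q = [1]
  Insert 1 (step 2): P = [1] / [4];  Q = [1] / [2]
  Insert 5 (step 3): P = [1, 5] / [4];  Q = [1, 3] / [2]
  Insert 3 (step 4): P = [1, 3] / [4, 5];  Q = [1, 3] / [2, 4]
  Insert 2 (step 5): P = [1, 2] / [3, 5] / [4];  Q = [1, 3] / [2, 4] / [5]
Final shape: (2, 2, 1).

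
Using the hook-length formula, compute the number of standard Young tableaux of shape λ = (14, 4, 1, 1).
# SYT of shape (14, 4, 1, 1) = 250800

Hook-length formula: f^λ = n! / Π hook(c), product over all cells c of the Young diagram. For λ = (14, 4, 1, 1), n = 20 boxes. Hook lengths by row (left-to-right, top-to-bottom): [17, 14, 13, 12, 10, 9, 8, 7, 6, 5, 4, 3, 2, 1]; [6, 3, 2, 1]; [2]; [1]. Product of hooks = 9700566220800. So f^λ = 20! / 9700566220800 = 2432902008176640000 / 9700566220800 = 250800.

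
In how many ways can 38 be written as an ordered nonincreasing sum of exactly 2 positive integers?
p(38, 2 parts) = 19

Partitions of n into exactly k parts are in bijection with partitions of n − k into at most k parts (subtract 1 from each part). So p(38, exactly 2) = p(36, parts ≤ 2). Computing via the recurrence p(m, j) = p(m, j−1) + p(m−j, j) gives 19.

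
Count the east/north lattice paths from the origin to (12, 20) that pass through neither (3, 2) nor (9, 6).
Number of paths = 176949190

Inclusion–exclusion. Total paths: C(32, 12) = 225792840. Through P₁: C(5, 3)·C(27, 9) = 46868250. Through P₂: C(15, 9)·C(17, 3) = 3403400. Since P₁ is strictly southwest of P₂, a monotone path through both must visit P₁ then P₂; paths through both = C(5, 3)·C(10, 6)·C(17, 3) = 1428000. Avoid both = 225792840 − 46868250 − 3403400 + 1428000 = 176949190.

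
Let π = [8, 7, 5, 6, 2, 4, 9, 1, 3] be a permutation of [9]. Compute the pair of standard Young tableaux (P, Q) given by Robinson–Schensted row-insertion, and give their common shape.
P = [1, 3, 9] / [2, 4] / [5, 6] / [7] / [8];  Q = [1, 4, 7] / [2, 6] / [3, 9] / [5] / [8];  common shape = (3, 2, 2, 1, 1)

Row-insert the values π_1, π_2, … into P one at a time, bumping the leftmost entry strictly greater than the inserted value down to the next row. The recording tableau Q records, in position (i, j), the step at which that cell was added to P.
  Insert 8 (step 1): P = [8];  Q = [1]
  Insert 7 (step 2): P = [7] / [8];  Q = [1] / [2]
  Insert 5 (step 3): P = [5] / [7] / [8];  Q = [1] / [2] / [3]
  Insert 6 (step 4): P = [5, 6] / [7] / [8];  Q = [1, 4] / [2] / [3]
  Insert 2 (step 5): P = [2, 6] / [5] / [7] / [8];  Q = [1, 4] / [2] / [3] / [5]
  Insert 4 (step 6): P = [2, 4] / [5, 6] / [7] / [8];  Q = [1, 4] / [2, 6] / [3] / [5]
  Insert 9 (step 7): P = [2, 4, 9] / [5, 6] / [7] / [8];  Q = [1, 4, 7] / [2, 6] / [3] / [5]
  Insert 1 (step 8): P = [1, 4, 9] / [2, 6] / [5] / [7] / [8];  Q = [1, 4, 7] / [2, 6] / [3] / [5] / [8]
  Insert 3 (step 9): P = [1, 3, 9] / [2, 4] / [5, 6] / [7] / [8];  Q = [1, 4, 7] / [2, 6] / [3, 9] / [5] / [8]
Final shape: (3, 2, 2, 1, 1).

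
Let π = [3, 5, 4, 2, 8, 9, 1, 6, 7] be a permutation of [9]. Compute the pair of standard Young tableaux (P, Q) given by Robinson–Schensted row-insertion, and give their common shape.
P = [1, 4, 6, 7] / [2, 8, 9] / [3] / [5];  Q = [1, 2, 5, 6] / [3, 8, 9] / [4] / [7];  common shape = (4, 3, 1, 1)

Row-insert the values π_1, π_2, … into P one at a time, bumping the leftmost entry strictly greater than the inserted value down to the next row. The recording tableau Q records, in position (i, j), the step at which that cell was added to P.
  Insert 3 (step 1): P = [3];  Q = [1]
  Insert 5 (step 2): P = [3, 5];  Q = [1, 2]
  Insert 4 (step 3): P = [3, 4] / [5];  Q = [1, 2] / [3]
  Insert 2 (step 4): P = [2, 4] / [3] / [5];  Q = [1, 2] / [3] / [4]
  Insert 8 (step 5): P = [2, 4, 8] / [3] / [5];  Q = [1, 2, 5] / [3] / [4]
  Insert 9 (step 6): P = [2, 4, 8, 9] / [3] / [5];  Q = [1, 2, 5, 6] / [3] / [4]
  Insert 1 (step 7): P = [1, 4, 8, 9] / [2] / [3] / [5];  Q = [1, 2, 5, 6] / [3] / [4] / [7]
  Insert 6 (step 8): P = [1, 4, 6, 9] / [2, 8] / [3] / [5];  Q = [1, 2, 5, 6] / [3, 8] / [4] / [7]
  Insert 7 (step 9): P = [1, 4, 6, 7] / [2, 8, 9] / [3] / [5];  Q = [1, 2, 5, 6] / [3, 8, 9] / [4] / [7]
Final shape: (4, 3, 1, 1).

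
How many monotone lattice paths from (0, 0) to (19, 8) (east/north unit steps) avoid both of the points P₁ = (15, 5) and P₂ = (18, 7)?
Number of paths = 1026115

Inclusion–exclusion. Total paths: C(27, 19) = 2220075. Through P₁: C(20, 15)·C(7, 4) = 542640. Through P₂: C(25, 18)·C(2, 1) = 961400. Since P₁ is strictly southwest of P₂, a monotone path through both must visit P₁ then P₂; paths through both = C(20, 15)·C(5, 3)·C(2, 1) = 310080. Avoid both = 2220075 − 542640 − 961400 + 310080 = 1026115.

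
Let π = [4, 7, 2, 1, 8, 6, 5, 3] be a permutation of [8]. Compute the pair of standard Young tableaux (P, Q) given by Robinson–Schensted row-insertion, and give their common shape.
P = [1, 3, 8] / [2, 5] / [4, 6] / [7];  Q = [1, 2, 5] / [3, 6] / [4, 7] / [8];  common shape = (3, 2, 2, 1)

Row-insert the values π_1, π_2, … into P one at a time, bumping the leftmost entry strictly greater than the inserted value down to the next row. The recording tableau Q records, in position (i, j), the step at which that cell was added to P.
  Insert 4 (step 1): P = [4];  Q = [1]
  Insert 7 (step 2): P = [4, 7];  Q = [1, 2]
  Insert 2 (step 3): P = [2, 7] / [4];  Q = [1, 2] / [3]
  Insert 1 (step 4): P = [1, 7] / [2] / [4];  Q = [1, 2] / [3] / [4]
  Insert 8 (step 5): P = [1, 7, 8] / [2] / [4];  Q = [1, 2, 5] / [3] / [4]
  Insert 6 (step 6): P = [1, 6, 8] / [2, 7] / [4];  Q = [1, 2, 5] / [3, 6] / [4]
  Insert 5 (step 7): P = [1, 5, 8] / [2, 6] / [4, 7];  Q = [1, 2, 5] / [3, 6] / [4, 7]
  Insert 3 (step 8): P = [1, 3, 8] / [2, 5] / [4, 6] / [7];  Q = [1, 2, 5] / [3, 6] / [4, 7] / [8]
Final shape: (3, 2, 2, 1).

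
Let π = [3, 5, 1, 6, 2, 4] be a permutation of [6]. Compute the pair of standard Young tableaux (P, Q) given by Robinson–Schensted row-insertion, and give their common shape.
P = [1, 2, 4] / [3, 5, 6];  Q = [1, 2, 4] / [3, 5, 6];  common shape = (3, 3)

Row-insert the values π_1, π_2, … into P one at a time, bumping the leftmost entry strictly greater than the inserted value down to the next row. The recording tableau Q records, in position (i, j), the step at which that cell was added to P.
  Insert 3 (step 1): P = [3];  Q = [1]
  Insert 5 (step 2): P = [3, 5];  Q = [1, 2]
  Insert 1 (step 3): P = [1, 5] / [3];  Q = [1, 2] / [3]
  Insert 6 (step 4): P = [1, 5, 6] / [3];  Q = [1, 2, 4] / [3]
  Insert 2 (step 5): P = [1, 2, 6] / [3, 5];  Q = [1, 2, 4] / [3, 5]
  Insert 4 (step 6): P = [1, 2, 4] / [3, 5, 6];  Q = [1, 2, 4] / [3, 5, 6]
Final shape: (3, 3).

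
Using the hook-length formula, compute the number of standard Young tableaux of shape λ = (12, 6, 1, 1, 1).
# SYT of shape (12, 6, 1, 1, 1) = 7201285

Hook-length formula: f^λ = n! / Π hook(c), product over all cells c of the Young diagram. For λ = (12, 6, 1, 1, 1), n = 21 boxes. Hook lengths by row (left-to-right, top-to-bottom): [16, 12, 11, 10, 9, 8, 6, 5, 4, 3, 2, 1]; [9, 5, 4, 3, 2, 1]; [3]; [2]; [1]. Product of hooks = 7094697984000. So f^λ = 21! / 7094697984000 = 51090942171709440000 / 7094697984000 = 7201285.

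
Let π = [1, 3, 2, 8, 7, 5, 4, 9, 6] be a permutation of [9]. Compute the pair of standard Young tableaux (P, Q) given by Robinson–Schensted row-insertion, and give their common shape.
P = [1, 2, 4, 6] / [3, 5, 9] / [7] / [8];  Q = [1, 2, 4, 8] / [3, 5, 9] / [6] / [7];  common shape = (4, 3, 1, 1)

Row-insert the values π_1, π_2, … into P one at a time, bumping the leftmost entry strictly greater than the inserted value down to the next row. The recording tableau Q records, in position (i, j), the step at which that cell was added to P.
  Insert 1 (step 1): P = [1];  Q = [1]
  Insert 3 (step 2): P = [1, 3];  Q = [1, 2]
  Insert 2 (step 3): P = [1, 2] / [3];  Q = [1, 2] / [3]
  Insert 8 (step 4): P = [1, 2, 8] / [3];  Q = [1, 2, 4] / [3]
  Insert 7 (step 5): P = [1, 2, 7] / [3, 8];  Q = [1, 2, 4] / [3, 5]
  Insert 5 (step 6): P = [1, 2, 5] / [3, 7] / [8];  Q = [1, 2, 4] / [3, 5] / [6]
  Insert 4 (step 7): P = [1, 2, 4] / [3, 5] / [7] / [8];  Q = [1, 2, 4] / [3, 5] / [6] / [7]
  Insert 9 (step 8): P = [1, 2, 4, 9] / [3, 5] / [7] / [8];  Q = [1, 2, 4, 8] / [3, 5] / [6] / [7]
  Insert 6 (step 9): P = [1, 2, 4, 6] / [3, 5, 9] / [7] / [8];  Q = [1, 2, 4, 8] / [3, 5, 9] / [6] / [7]
Final shape: (4, 3, 1, 1).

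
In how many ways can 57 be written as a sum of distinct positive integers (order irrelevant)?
q(57) = 7917

A partition into distinct parts is a strictly decreasing sequence summing to n. The recurrence d(n, m) = d(n, m−1) + d(n−m, m−1) (use part m at most once) with q(n) = d(n, n) gives q(57) = 7917. (Euler's theorem: # distinct-part partitions = # odd-part partitions.)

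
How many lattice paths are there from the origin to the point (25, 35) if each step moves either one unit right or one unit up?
Number of paths = 51915437974328292

A monotone lattice path from (0, 0) to (25, 35) consists of 25 east steps and 35 north steps in some order, so it is determined by which 25 of the 60 steps are east. The count is C(60, 25) = 51915437974328292.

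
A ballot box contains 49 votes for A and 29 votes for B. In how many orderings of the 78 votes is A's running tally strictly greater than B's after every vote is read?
Strict-lead orderings = 539886351925538794000

Total orderings of the 78 votes with 49 for A: C(78, 49) = 2105556772509601296600. By the Bertrand ballot formula (Cycle Lemma / reflection principle), the number of orderings in which A is strictly ahead of B throughout is (p − q)/(p + q) · C(p + q, p) = (49 − 29)/(49 + 29) · 2105556772509601296600 = 539886351925538794000.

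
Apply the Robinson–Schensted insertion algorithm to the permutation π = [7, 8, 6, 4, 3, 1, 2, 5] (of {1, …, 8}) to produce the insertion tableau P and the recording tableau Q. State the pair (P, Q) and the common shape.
P = [1, 2, 5] / [3, 8] / [4] / [6] / [7];  Q = [1, 2, 8] / [3, 7] / [4] / [5] / [6];  common shape = (3, 2, 1, 1, 1)

Row-insert the values π_1, π_2, … into P one at a time, bumping the leftmost entry strictly greater than the inserted value down to the next row. The recording tableau Q records, in position (i, j), the step at which that cell was added to P.
  Insert 7 (step 1): P = [7];  Q = [1]
  Insert 8 (step 2): P = [7, 8];  Q = [1, 2]
  Insert 6 (step 3): P = [6, 8] / [7];  Q = [1, 2] / [3]
  Insert 4 (step 4): P = [4, 8] / [6] / [7];  Q = [1, 2] / [3] / [4]
  Insert 3 (step 5): P = [3, 8] / [4] / [6] / [7];  Q = [1, 2] / [3] / [4] / [5]
  Insert 1 (step 6): P = [1, 8] / [3] / [4] / [6] / [7];  Q = [1, 2] / [3] / [4] / [5] / [6]
  Insert 2 (step 7): P = [1, 2] / [3, 8] / [4] / [6] / [7];  Q = [1, 2] / [3, 7] / [4] / [5] / [6]
  Insert 5 (step 8): P = [1, 2, 5] / [3, 8] / [4] / [6] / [7];  Q = [1, 2, 8] / [3, 7] / [4] / [5] / [6]
Final shape: (3, 2, 1, 1, 1).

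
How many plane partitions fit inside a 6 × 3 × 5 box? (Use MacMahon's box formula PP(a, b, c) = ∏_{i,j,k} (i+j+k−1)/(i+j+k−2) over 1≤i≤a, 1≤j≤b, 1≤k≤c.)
PP(6, 3, 5) = 3737448

Evaluate the triple product over i = 1..6, j = 1..3, k = 1..5. The factors are (2/1) · (3/2) · (4/3) · (5/4) · (6/5) · (3/2) · (4/3) · (5/4) · … (90 factors total). The numerators and denominators telescope so the product is an integer; carrying out the multiplication exactly gives PP(6, 3, 5) = 3737448.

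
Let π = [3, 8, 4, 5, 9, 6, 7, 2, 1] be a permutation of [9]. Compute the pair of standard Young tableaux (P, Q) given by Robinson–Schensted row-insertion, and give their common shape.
P = [1, 4, 5, 6, 7] / [2, 9] / [3] / [8];  Q = [1, 2, 4, 5, 7] / [3, 6] / [8] / [9];  common shape = (5, 2, 1, 1)

Row-insert the values π_1, π_2, … into P one at a time, bumping the leftmost entry strictly greater than the inserted value down to the next row. The recording tableau Q records, in position (i, j), the step at which that cell was added to P.
  Insert 3 (step 1): P = [3];  Q = [1]
  Insert 8 (step 2): P = [3, 8];  Q = [1, 2]
  Insert 4 (step 3): P = [3, 4] / [8];  Q = [1, 2] / [3]
  Insert 5 (step 4): P = [3, 4, 5] / [8];  Q = [1, 2, 4] / [3]
  Insert 9 (step 5): P = [3, 4, 5, 9] / [8];  Q = [1, 2, 4, 5] / [3]
  Insert 6 (step 6): P = [3, 4, 5, 6] / [8, 9];  Q = [1, 2, 4, 5] / [3, 6]
  Insert 7 (step 7): P = [3, 4, 5, 6, 7] / [8, 9];  Q = [1, 2, 4, 5, 7] / [3, 6]
  Insert 2 (step 8): P = [2, 4, 5, 6, 7] / [3, 9] / [8];  Q = [1, 2, 4, 5, 7] / [3, 6] / [8]
  Insert 1 (step 9): P = [1, 4, 5, 6, 7] / [2, 9] / [3] / [8];  Q = [1, 2, 4, 5, 7] / [3, 6] / [8] / [9]
Final shape: (5, 2, 1, 1).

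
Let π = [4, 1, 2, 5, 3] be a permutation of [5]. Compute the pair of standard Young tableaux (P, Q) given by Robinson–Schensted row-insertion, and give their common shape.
P = [1, 2, 3] / [4, 5];  Q = [1, 3, 4] / [2, 5];  common shape = (3, 2)

Row-insert the values π_1, π_2, … into P one at a time, bumping the leftmost entry strictly greater than the inserted value down to the next row. The recording tableau Q records, in position (i, j), the step at which that cell was added to P.
  Insert 4 (step 1): P = [4];  Q = [1]
  Insert 1 (step 2): P = [1] / [4];  Q = [1] / [2]
  Insert 2 (step 3): P = [1, 2] / [4];  Q = [1, 3] / [2]
  Insert 5 (step 4): P = [1, 2, 5] / [4];  Q = [1, 3, 4] / [2]
  Insert 3 (step 5): P = [1, 2, 3] / [4, 5];  Q = [1, 3, 4] / [2, 5]
Final shape: (3, 2).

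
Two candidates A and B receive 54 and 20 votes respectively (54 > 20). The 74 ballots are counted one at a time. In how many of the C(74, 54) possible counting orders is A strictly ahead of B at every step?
Strict-lead orderings = 270616965258363416

Total orderings of the 74 votes with 54 for A: C(74, 54) = 588989865562320376. By the Bertrand ballot formula (Cycle Lemma / reflection principle), the number of orderings in which A is strictly ahead of B throughout is (p − q)/(p + q) · C(p + q, p) = (54 − 20)/(54 + 20) · 588989865562320376 = 270616965258363416.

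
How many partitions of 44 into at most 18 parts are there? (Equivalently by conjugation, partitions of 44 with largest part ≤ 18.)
p(44, parts ≤ 18) = 65907

Use the recurrence p(n, m) = p(n, m−1) + p(n−m, m): either the largest part is < m (count p(n, m−1)) or the largest part is exactly m (remove one copy of m, count p(n−m, m)). With p(0, ·) = 1 this gives p(44, parts ≤ 18) = 65907. (By conjugating Young diagrams, this also counts partitions of 44 into at most 18 parts.)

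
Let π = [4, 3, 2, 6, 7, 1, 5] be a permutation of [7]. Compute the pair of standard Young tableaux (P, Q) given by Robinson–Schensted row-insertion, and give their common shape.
P = [1, 5, 7] / [2, 6] / [3] / [4];  Q = [1, 4, 5] / [2, 7] / [3] / [6];  common shape = (3, 2, 1, 1)

Row-insert the values π_1, π_2, … into P one at a time, bumping the leftmost entry strictly greater than the inserted value down to the next row. The recording tableau Q records, in position (i, j), the step at which that cell was added to P.
  Insert 4 (step 1): P = [4];  Q = [1]
  Insert 3 (step 2): P = [3] / [4];  Q = [1] / [2]
  Insert 2 (step 3): P = [2] / [3] / [4];  Q = [1] / [2] / [3]
  Insert 6 (step 4): P = [2, 6] / [3] / [4];  Q = [1, 4] / [2] / [3]
  Insert 7 (step 5): P = [2, 6, 7] / [3] / [4];  Q = [1, 4, 5] / [2] / [3]
  Insert 1 (step 6): P = [1, 6, 7] / [2] / [3] / [4];  Q = [1, 4, 5] / [2] / [3] / [6]
  Insert 5 (step 7): P = [1, 5, 7] / [2, 6] / [3] / [4];  Q = [1, 4, 5] / [2, 7] / [3] / [6]
Final shape: (3, 2, 1, 1).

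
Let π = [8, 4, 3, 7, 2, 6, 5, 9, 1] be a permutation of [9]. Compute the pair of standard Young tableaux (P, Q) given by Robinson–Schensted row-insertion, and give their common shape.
P = [1, 5, 9] / [2, 6] / [3, 7] / [4] / [8];  Q = [1, 4, 8] / [2, 6] / [3, 7] / [5] / [9];  common shape = (3, 2, 2, 1, 1)

Row-insert the values π_1, π_2, … into P one at a time, bumping the leftmost entry strictly greater than the inserted value down to the next row. The recording tableau Q records, in position (i, j), the step at which that cell was added to P.
  Insert 8 (step 1): P = [8];  Q = [1]
  Insert 4 (step 2): P = [4] / [8];  Q = [1] / [2]
  Insert 3 (step 3): P = [3] / [4] / [8];  Q = [1] / [2] / [3]
  Insert 7 (step 4): P = [3, 7] / [4] / [8];  Q = [1, 4] / [2] / [3]
  Insert 2 (step 5): P = [2, 7] / [3] / [4] / [8];  Q = [1, 4] / [2] / [3] / [5]
  Insert 6 (step 6): P = [2, 6] / [3, 7] / [4] / [8];  Q = [1, 4] / [2, 6] / [3] / [5]
  Insert 5 (step 7): P = [2, 5] / [3, 6] / [4, 7] / [8];  Q = [1, 4] / [2, 6] / [3, 7] / [5]
  Insert 9 (step 8): P = [2, 5, 9] / [3, 6] / [4, 7] / [8];  Q = [1, 4, 8] / [2, 6] / [3, 7] / [5]
  Insert 1 (step 9): P = [1, 5, 9] / [2, 6] / [3, 7] / [4] / [8];  Q = [1, 4, 8] / [2, 6] / [3, 7] / [5] / [9]
Final shape: (3, 2, 2, 1, 1).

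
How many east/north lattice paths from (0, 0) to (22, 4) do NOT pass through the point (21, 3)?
Number of paths = 10902

Total paths from (0, 0) to (22, 4): C(26, 22) = 14950. Paths through (21, 3): (paths (0, 0) → (21, 3)) × (paths (21, 3) → (22, 4)) = C(24, 21) · C(2, 1) = 2024 · 2 = 4048. Avoidance count = 14950 − 4048 = 10902.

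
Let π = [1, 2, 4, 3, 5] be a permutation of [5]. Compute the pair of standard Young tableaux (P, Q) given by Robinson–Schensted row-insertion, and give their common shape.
P = [1, 2, 3, 5] / [4];  Q = [1, 2, 3, 5] / [4];  common shape = (4, 1)

Row-insert the values π_1, π_2, … into P one at a time, bumping the leftmost entry strictly greater than the inserted value down to the next row. The recording tableau Q records, in position (i, j), the step at which that cell was added to P.
  Insert 1 (step 1): P = [1];  Q = [1]
  Insert 2 (step 2): P = [1, 2];  Q = [1, 2]
  Insert 4 (step 3): P = [1, 2, 4];  Q = [1, 2, 3]
  Insert 3 (step 4): P = [1, 2, 3] / [4];  Q = [1, 2, 3] / [4]
  Insert 5 (step 5): P = [1, 2, 3, 5] / [4];  Q = [1, 2, 3, 5] / [4]
Final shape: (4, 1).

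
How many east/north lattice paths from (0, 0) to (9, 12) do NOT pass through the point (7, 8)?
Number of paths = 197405

Total paths from (0, 0) to (9, 12): C(21, 9) = 293930. Paths through (7, 8): (paths (0, 0) → (7, 8)) × (paths (7, 8) → (9, 12)) = C(15, 7) · C(6, 2) = 6435 · 15 = 96525. Avoidance count = 293930 − 96525 = 197405.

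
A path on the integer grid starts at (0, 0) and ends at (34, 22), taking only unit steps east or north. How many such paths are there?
Number of paths = 2142582442263900

A monotone lattice path from (0, 0) to (34, 22) consists of 34 east steps and 22 north steps in some order, so it is determined by which 34 of the 56 steps are east. The count is C(56, 34) = 2142582442263900.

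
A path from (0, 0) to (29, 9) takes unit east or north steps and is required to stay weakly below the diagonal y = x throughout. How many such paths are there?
Number of paths = 114108148

By the reflection principle (André's argument), the number of monotone paths to (29, 9) with n ≤ m that never go above y = x is C(38, 29) − C(38, 30) = 163011640 − 48903492 = 114108148.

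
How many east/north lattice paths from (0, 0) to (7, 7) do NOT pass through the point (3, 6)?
Number of paths = 3012

Total paths from (0, 0) to (7, 7): C(14, 7) = 3432. Paths through (3, 6): (paths (0, 0) → (3, 6)) × (paths (3, 6) → (7, 7)) = C(9, 3) · C(5, 4) = 84 · 5 = 420. Avoidance count = 3432 − 420 = 3012.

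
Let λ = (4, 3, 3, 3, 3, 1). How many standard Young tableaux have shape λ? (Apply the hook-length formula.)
# SYT of shape (4, 3, 3, 3, 3, 1) = 388960

Hook-length formula: f^λ = n! / Π hook(c), product over all cells c of the Young diagram. For λ = (4, 3, 3, 3, 3, 1), n = 17 boxes. Hook lengths by row (left-to-right, top-to-bottom): [9, 7, 6, 1]; [7, 5, 4]; [6, 4, 3]; [5, 3, 2]; [4, 2, 1]; [1]. Product of hooks = 914457600. So f^λ = 17! / 914457600 = 355687428096000 / 914457600 = 388960.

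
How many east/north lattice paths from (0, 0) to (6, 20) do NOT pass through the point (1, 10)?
Number of paths = 197197

Total paths from (0, 0) to (6, 20): C(26, 6) = 230230. Paths through (1, 10): (paths (0, 0) → (1, 10)) × (paths (1, 10) → (6, 20)) = C(11, 1) · C(15, 5) = 11 · 3003 = 33033. Avoidance count = 230230 − 33033 = 197197.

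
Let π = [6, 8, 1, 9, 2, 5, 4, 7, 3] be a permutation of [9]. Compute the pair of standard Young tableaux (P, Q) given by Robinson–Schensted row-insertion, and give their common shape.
P = [1, 2, 3, 7] / [4, 8, 9] / [5] / [6];  Q = [1, 2, 4, 8] / [3, 5, 6] / [7] / [9];  common shape = (4, 3, 1, 1)

Row-insert the values π_1, π_2, … into P one at a time, bumping the leftmost entry strictly greater than the inserted value down to the next row. The recording tableau Q records, in position (i, j), the step at which that cell was added to P.
  Insert 6 (step 1): P = [6];  Q = [1]
  Insert 8 (step 2): P = [6, 8];  Q = [1, 2]
  Insert 1 (step 3): P = [1, 8] / [6];  Q = [1, 2] / [3]
  Insert 9 (step 4): P = [1, 8, 9] / [6];  Q = [1, 2, 4] / [3]
  Insert 2 (step 5): P = [1, 2, 9] / [6, 8];  Q = [1, 2, 4] / [3, 5]
  Insert 5 (step 6): P = [1, 2, 5] / [6, 8, 9];  Q = [1, 2, 4] / [3, 5, 6]
  Insert 4 (step 7): P = [1, 2, 4] / [5, 8, 9] / [6];  Q = [1, 2, 4] / [3, 5, 6] / [7]
  Insert 7 (step 8): P = [1, 2, 4, 7] / [5, 8, 9] / [6];  Q = [1, 2, 4, 8] / [3, 5, 6] / [7]
  Insert 3 (step 9): P = [1, 2, 3, 7] / [4, 8, 9] / [5] / [6];  Q = [1, 2, 4, 8] / [3, 5, 6] / [7] / [9]
Final shape: (4, 3, 1, 1).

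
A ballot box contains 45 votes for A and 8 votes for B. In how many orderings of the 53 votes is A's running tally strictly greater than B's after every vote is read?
Strict-lead orderings = 618753590

Total orderings of the 53 votes with 45 for A: C(53, 45) = 886322710. By the Bertrand ballot formula (Cycle Lemma / reflection principle), the number of orderings in which A is strictly ahead of B throughout is (p − q)/(p + q) · C(p + q, p) = (45 − 8)/(45 + 8) · 886322710 = 618753590.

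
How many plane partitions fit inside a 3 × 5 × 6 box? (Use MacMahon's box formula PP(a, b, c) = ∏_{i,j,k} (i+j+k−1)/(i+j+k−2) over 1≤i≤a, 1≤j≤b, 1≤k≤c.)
PP(3, 5, 6) = 3737448

Evaluate the triple product over i = 1..3, j = 1..5, k = 1..6. The factors are (2/1) · (3/2) · (4/3) · (5/4) · (6/5) · (7/6) · (3/2) · (4/3) · … (90 factors total). The numerators and denominators telescope so the product is an integer; carrying out the multiplication exactly gives PP(3, 5, 6) = 3737448.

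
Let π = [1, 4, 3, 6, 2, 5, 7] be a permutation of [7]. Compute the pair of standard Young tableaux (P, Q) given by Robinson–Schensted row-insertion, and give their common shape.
P = [1, 2, 5, 7] / [3, 6] / [4];  Q = [1, 2, 4, 7] / [3, 6] / [5];  common shape = (4, 2, 1)

Row-insert the values π_1, π_2, … into P one at a time, bumping the leftmost entry strictly greater than the inserted value down to the next row. The recording tableau Q records, in position (i, j), the step at which that cell was added to P.
  Insert 1 (step 1): P = [1];  Q = [1]
  Insert 4 (step 2): P = [1, 4];  Q = [1, 2]
  Insert 3 (step 3): P = [1, 3] / [4];  Q = [1, 2] / [3]
  Insert 6 (step 4): P = [1, 3, 6] / [4];  Q = [1, 2, 4] / [3]
  Insert 2 (step 5): P = [1, 2, 6] / [3] / [4];  Q = [1, 2, 4] / [3] / [5]
  Insert 5 (step 6): P = [1, 2, 5] / [3, 6] / [4];  Q = [1, 2, 4] / [3, 6] / [5]
  Insert 7 (step 7): P = [1, 2, 5, 7] / [3, 6] / [4];  Q = [1, 2, 4, 7] / [3, 6] / [5]
Final shape: (4, 2, 1).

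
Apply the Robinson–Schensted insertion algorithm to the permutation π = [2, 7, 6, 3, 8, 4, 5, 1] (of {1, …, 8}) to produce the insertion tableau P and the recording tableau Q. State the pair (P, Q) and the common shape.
P = [1, 3, 4, 5] / [2, 8] / [6] / [7];  Q = [1, 2, 5, 7] / [3, 6] / [4] / [8];  common shape = (4, 2, 1, 1)

Row-insert the values π_1, π_2, … into P one at a time, bumping the leftmost entry strictly greater than the inserted value down to the next row. The recording tableau Q records, in position (i, j), the step at which that cell was added to P.
  Insert 2 (step 1): P = [2];  Q = [1]
  Insert 7 (step 2): P = [2, 7];  Q = [1, 2]
  Insert 6 (step 3): P = [2, 6] / [7];  Q = [1, 2] / [3]
  Insert 3 (step 4): P = [2, 3] / [6] / [7];  Q = [1, 2] / [3] / [4]
  Insert 8 (step 5): P = [2, 3, 8] / [6] / [7];  Q = [1, 2, 5] / [3] / [4]
  Insert 4 (step 6): P = [2, 3, 4] / [6, 8] / [7];  Q = [1, 2, 5] / [3, 6] / [4]
  Insert 5 (step 7): P = [2, 3, 4, 5] / [6, 8] / [7];  Q = [1, 2, 5, 7] / [3, 6] / [4]
  Insert 1 (step 8): P = [1, 3, 4, 5] / [2, 8] / [6] / [7];  Q = [1, 2, 5, 7] / [3, 6] / [4] / [8]
Final shape: (4, 2, 1, 1).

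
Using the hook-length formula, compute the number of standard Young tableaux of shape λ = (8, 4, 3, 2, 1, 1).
# SYT of shape (8, 4, 3, 2, 1, 1) = 47006190

Hook-length formula: f^λ = n! / Π hook(c), product over all cells c of the Young diagram. For λ = (8, 4, 3, 2, 1, 1), n = 19 boxes. Hook lengths by row (left-to-right, top-to-bottom): [13, 10, 8, 6, 4, 3, 2, 1]; [8, 5, 3, 1]; [6, 3, 1]; [4, 1]; [2]; [1]. Product of hooks = 2587852800. So f^λ = 19! / 2587852800 = 121645100408832000 / 2587852800 = 47006190.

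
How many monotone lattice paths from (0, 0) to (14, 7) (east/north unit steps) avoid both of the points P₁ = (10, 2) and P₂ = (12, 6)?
Number of paths = 55242

Inclusion–exclusion. Total paths: C(21, 14) = 116280. Through P₁: C(12, 10)·C(9, 4) = 8316. Through P₂: C(18, 12)·C(3, 2) = 55692. Since P₁ is strictly southwest of P₂, a monotone path through both must visit P₁ then P₂; paths through both = C(12, 10)·C(6, 2)·C(3, 2) = 2970. Avoid both = 116280 − 8316 − 55692 + 2970 = 55242.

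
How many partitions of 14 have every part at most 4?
p(14, parts ≤ 4) = 47

Partitions of 14 with all parts ≤ 4: 4+4+4+2, 4+4+4+1+1, 4+4+3+3, 4+4+3+2+1, 4+4+3+1+1+1, 4+4+2+2+2, 4+4+2+2+1+1, 4+4+2+1+1+1+1, 4+4+1+1+1+1+1+1, 4+3+3+3+1, 4+3+3+2+2, 4+3+3+2+1+1, 4+3+3+1+1+1+1, 4+3+2+2+2+1, 4+3+2+2+1+1+1, 4+3+2+1+1+1+1+1, 4+3+1+1+1+1+1+1+1, 4+2+2+2+2+2, 4+2+2+2+2+1+1, 4+2+2+2+1+1+1+1, 4+2+2+1+1+1+1+1+1, 4+2+1+1+1+1+1+1+1+1, 4+1+1+1+1+1+1+1+1+1+1, 3+3+3+3+2, 3+3+3+3+1+1, 3+3+3+2+2+1, 3+3+3+2+1+1+1, 3+3+3+1+1+1+1+1, 3+3+2+2+2+2, 3+3+2+2+2+1+1, … (47 total). Count = 47.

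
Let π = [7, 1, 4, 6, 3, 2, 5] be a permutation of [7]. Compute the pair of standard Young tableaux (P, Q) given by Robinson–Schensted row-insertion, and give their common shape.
P = [1, 2, 5] / [3, 6] / [4] / [7];  Q = [1, 3, 4] / [2, 7] / [5] / [6];  common shape = (3, 2, 1, 1)

Row-insert the values π_1, π_2, … into P one at a time, bumping the leftmost entry strictly greater than the inserted value down to the next row. The recording tableau Q records, in position (i, j), the step at which that cell was added to P.
  Insert 7 (step 1): P = [7];  Q = [1]
  Insert 1 (step 2): P = [1] / [7];  Q = [1] / [2]
  Insert 4 (step 3): P = [1, 4] / [7];  Q = [1, 3] / [2]
  Insert 6 (step 4): P = [1, 4, 6] / [7];  Q = [1, 3, 4] / [2]
  Insert 3 (step 5): P = [1, 3, 6] / [4] / [7];  Q = [1, 3, 4] / [2] / [5]
  Insert 2 (step 6): P = [1, 2, 6] / [3] / [4] / [7];  Q = [1, 3, 4] / [2] / [5] / [6]
  Insert 5 (step 7): P = [1, 2, 5] / [3, 6] / [4] / [7];  Q = [1, 3, 4] / [2, 7] / [5] / [6]
Final shape: (3, 2, 1, 1).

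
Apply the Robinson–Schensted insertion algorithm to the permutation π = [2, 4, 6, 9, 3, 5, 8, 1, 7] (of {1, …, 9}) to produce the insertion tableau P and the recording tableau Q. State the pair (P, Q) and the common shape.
P = [1, 3, 5, 7] / [2, 6, 8] / [4, 9];  Q = [1, 2, 3, 4] / [5, 6, 7] / [8, 9];  common shape = (4, 3, 2)

Row-insert the values π_1, π_2, … into P one at a time, bumping the leftmost entry strictly greater than the inserted value down to the next row. The recording tableau Q records, in position (i, j), the step at which that cell was added to P.
  Insert 2 (step 1): P = [2];  Q = [1]
  Insert 4 (step 2): P = [2, 4];  Q = [1, 2]
  Insert 6 (step 3): P = [2, 4, 6];  Q = [1, 2, 3]
  Insert 9 (step 4): P = [2, 4, 6, 9];  Q = [1, 2, 3, 4]
  Insert 3 (step 5): P = [2, 3, 6, 9] / [4];  Q = [1, 2, 3, 4] / [5]
  Insert 5 (step 6): P = [2, 3, 5, 9] / [4, 6];  Q = [1, 2, 3, 4] / [5, 6]
  Insert 8 (step 7): P = [2, 3, 5, 8] / [4, 6, 9];  Q = [1, 2, 3, 4] / [5, 6, 7]
  Insert 1 (step 8): P = [1, 3, 5, 8] / [2, 6, 9] / [4];  Q = [1, 2, 3, 4] / [5, 6, 7] / [8]
  Insert 7 (step 9): P = [1, 3, 5, 7] / [2, 6, 8] / [4, 9];  Q = [1, 2, 3, 4] / [5, 6, 7] / [8, 9]
Final shape: (4, 3, 2).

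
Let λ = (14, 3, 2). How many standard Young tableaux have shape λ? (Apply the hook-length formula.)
# SYT of shape (14, 3, 2) = 40698

Hook-length formula: f^λ = n! / Π hook(c), product over all cells c of the Young diagram. For λ = (14, 3, 2), n = 19 boxes. Hook lengths by row (left-to-right, top-to-bottom): [16, 15, 13, 11, 10, 9, 8, 7, 6, 5, 4, 3, 2, 1]; [4, 3, 1]; [2, 1]. Product of hooks = 2988969984000. So f^λ = 19! / 2988969984000 = 121645100408832000 / 2988969984000 = 40698.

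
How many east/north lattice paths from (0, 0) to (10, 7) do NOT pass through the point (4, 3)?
Number of paths = 12098

Total paths from (0, 0) to (10, 7): C(17, 10) = 19448. Paths through (4, 3): (paths (0, 0) → (4, 3)) × (paths (4, 3) → (10, 7)) = C(7, 4) · C(10, 6) = 35 · 210 = 7350. Avoidance count = 19448 − 7350 = 12098.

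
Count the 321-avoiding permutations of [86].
C_86 = 4180080073556524734514695828170907458428751314320

These 321-avoiding permutations are counted by the Catalan number C_n = (1/(n + 1)) · C(2n, n). For n = 86: C_86 = (1/87) · C(172, 86) = 363666966399417651902778537050868948883301364345840/87 = 4180080073556524734514695828170907458428751314320.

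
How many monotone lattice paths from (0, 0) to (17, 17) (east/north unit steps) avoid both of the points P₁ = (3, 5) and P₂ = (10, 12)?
Number of paths = 1432847452

Inclusion–exclusion. Total paths: C(34, 17) = 2333606220. Through P₁: C(8, 3)·C(26, 14) = 540831200. Through P₂: C(22, 10)·C(12, 7) = 512143632. Since P₁ is strictly southwest of P₂, a monotone path through both must visit P₁ then P₂; paths through both = C(8, 3)·C(14, 7)·C(12, 7) = 152216064. Avoid both = 2333606220 − 540831200 − 512143632 + 152216064 = 1432847452.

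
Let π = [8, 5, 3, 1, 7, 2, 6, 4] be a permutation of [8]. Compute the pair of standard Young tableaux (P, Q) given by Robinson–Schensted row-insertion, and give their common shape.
P = [1, 2, 4] / [3, 6] / [5, 7] / [8];  Q = [1, 5, 7] / [2, 6] / [3, 8] / [4];  common shape = (3, 2, 2, 1)

Row-insert the values π_1, π_2, … into P one at a time, bumping the leftmost entry strictly greater than the inserted value down to the next row. The recording tableau Q records, in position (i, j), the step at which that cell was added to P.
  Insert 8 (step 1): P = [8];  Q = [1]
  Insert 5 (step 2): P = [5] / [8];  Q = [1] / [2]
  Insert 3 (step 3): P = [3] / [5] / [8];  Q = [1] / [2] / [3]
  Insert 1 (step 4): P = [1] / [3] / [5] / [8];  Q = [1] / [2] / [3] / [4]
  Insert 7 (step 5): P = [1, 7] / [3] / [5] / [8];  Q = [1, 5] / [2] / [3] / [4]
  Insert 2 (step 6): P = [1, 2] / [3, 7] / [5] / [8];  Q = [1, 5] / [2, 6] / [3] / [4]
  Insert 6 (step 7): P = [1, 2, 6] / [3, 7] / [5] / [8];  Q = [1, 5, 7] / [2, 6] / [3] / [4]
  Insert 4 (step 8): P = [1, 2, 4] / [3, 6] / [5, 7] / [8];  Q = [1, 5, 7] / [2, 6] / [3, 8] / [4]
Final shape: (3, 2, 2, 1).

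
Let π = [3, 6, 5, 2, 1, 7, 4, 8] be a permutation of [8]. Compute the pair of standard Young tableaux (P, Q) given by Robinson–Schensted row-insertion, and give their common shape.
P = [1, 4, 7, 8] / [2, 5] / [3] / [6];  Q = [1, 2, 6, 8] / [3, 7] / [4] / [5];  common shape = (4, 2, 1, 1)

Row-insert the values π_1, π_2, … into P one at a time, bumping the leftmost entry strictly greater than the inserted value down to the next row. The recording tableau Q records, in position (i, j), the step at which that cell was added to P.
  Insert 3 (step 1): P = [3];  Q = [1]
  Insert 6 (step 2): P = [3, 6];  Q = [1, 2]
  Insert 5 (step 3): P = [3, 5] / [6];  Q = [1, 2] / [3]
  Insert 2 (step 4): P = [2, 5] / [3] / [6];  Q = [1, 2] / [3] / [4]
  Insert 1 (step 5): P = [1, 5] / [2] / [3] / [6];  Q = [1, 2] / [3] / [4] / [5]
  Insert 7 (step 6): P = [1, 5, 7] / [2] / [3] / [6];  Q = [1, 2, 6] / [3] / [4] / [5]
  Insert 4 (step 7): P = [1, 4, 7] / [2, 5] / [3] / [6];  Q = [1, 2, 6] / [3, 7] / [4] / [5]
  Insert 8 (step 8): P = [1, 4, 7, 8] / [2, 5] / [3] / [6];  Q = [1, 2, 6, 8] / [3, 7] / [4] / [5]
Final shape: (4, 2, 1, 1).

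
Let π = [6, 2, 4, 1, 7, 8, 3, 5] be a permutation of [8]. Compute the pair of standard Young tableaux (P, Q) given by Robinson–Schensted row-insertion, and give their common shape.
P = [1, 3, 5, 8] / [2, 4, 7] / [6];  Q = [1, 3, 5, 6] / [2, 7, 8] / [4];  common shape = (4, 3, 1)

Row-insert the values π_1, π_2, … into P one at a time, bumping the leftmost entry strictly greater than the inserted value down to the next row. The recording tableau Q records, in position (i, j), the step at which that cell was added to P.
  Insert 6 (step 1): P = [6];  Q = [1]
  Insert 2 (step 2): P = [2] / [6];  Q = [1] / [2]
  Insert 4 (step 3): P = [2, 4] / [6];  Q = [1, 3] / [2]
  Insert 1 (step 4): P = [1, 4] / [2] / [6];  Q = [1, 3] / [2] / [4]
  Insert 7 (step 5): P = [1, 4, 7] / [2] / [6];  Q = [1, 3, 5] / [2] / [4]
  Insert 8 (step 6): P = [1, 4, 7, 8] / [2] / [6];  Q = [1, 3, 5, 6] / [2] / [4]
  Insert 3 (step 7): P = [1, 3, 7, 8] / [2, 4] / [6];  Q = [1, 3, 5, 6] / [2, 7] / [4]
  Insert 5 (step 8): P = [1, 3, 5, 8] / [2, 4, 7] / [6];  Q = [1, 3, 5, 6] / [2, 7, 8] / [4]
Final shape: (4, 3, 1).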